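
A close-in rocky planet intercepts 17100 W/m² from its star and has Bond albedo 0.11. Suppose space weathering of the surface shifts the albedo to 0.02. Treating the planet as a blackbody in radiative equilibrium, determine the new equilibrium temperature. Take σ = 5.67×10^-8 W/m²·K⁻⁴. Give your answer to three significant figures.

With the new albedo, S(1−α₂)/4 = 4190 W/m², so T₂ = 521.4 K.

521 kelvin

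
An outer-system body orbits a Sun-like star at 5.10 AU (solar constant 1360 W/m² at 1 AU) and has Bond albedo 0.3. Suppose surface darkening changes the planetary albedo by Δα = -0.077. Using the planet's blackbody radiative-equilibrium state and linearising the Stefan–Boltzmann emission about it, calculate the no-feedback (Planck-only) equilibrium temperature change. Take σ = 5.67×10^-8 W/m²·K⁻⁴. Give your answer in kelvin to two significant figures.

By the inverse-square law, S = 1360/5.10² = 52.29 W/m².
The baseline emission temperature is T_e = 112.7 K.
TOA radiative forcing: ΔF = −S·Δα/4 = −52.29·(-0.077)/4 = 1.007 W/m².
Planck response: λ_P = 4σT_e³ = 4·5.67×10⁻⁸·(112.7)³ = 0.3247 W/m²/K.
ΔT₀ = ΔF/λ_P = 1.007/0.3247 = 3.10 K.

3.1 K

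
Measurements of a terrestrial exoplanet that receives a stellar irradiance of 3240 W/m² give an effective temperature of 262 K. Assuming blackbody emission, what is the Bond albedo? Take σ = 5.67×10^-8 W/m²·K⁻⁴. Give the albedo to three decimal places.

0.670

Rearranging the radiative balance, α = 1 − 4σT⁴/S.
4σT⁴ = 4·5.67×10⁻⁸·(262)⁴ = 1069 W/m².
Hence α = 1 − 1069/3240 = 0.6702.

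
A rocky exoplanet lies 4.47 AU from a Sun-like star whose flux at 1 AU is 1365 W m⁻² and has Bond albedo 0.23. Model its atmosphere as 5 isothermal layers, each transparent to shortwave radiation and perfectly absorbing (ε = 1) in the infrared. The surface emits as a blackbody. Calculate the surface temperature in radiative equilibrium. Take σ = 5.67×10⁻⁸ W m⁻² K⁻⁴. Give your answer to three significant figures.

Irradiance scales as 1/d², so S = 1365 W m⁻² × (1/4.47)² = 68.32 W m⁻².
The effective emission temperature is T_e = [S(1−α)/(4σ)]^¼ = 123.4 K.
With N = 5 opaque layers, T_s = (N+1)^(1/4)·T_e = 6^(1/4)·123.4 = 193.1 K.

193 K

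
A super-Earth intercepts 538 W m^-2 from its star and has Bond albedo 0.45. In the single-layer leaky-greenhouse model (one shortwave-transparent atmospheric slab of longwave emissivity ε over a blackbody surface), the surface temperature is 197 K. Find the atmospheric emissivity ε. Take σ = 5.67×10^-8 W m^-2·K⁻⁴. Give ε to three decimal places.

0.268

First, T_e = [538.0·(1−0.45)/(4σ)]^(1/4) = 190.1 K.
Since (2−ε)/2 = (T_e/T_s)⁴ = 0.8662, ε = 0.2675.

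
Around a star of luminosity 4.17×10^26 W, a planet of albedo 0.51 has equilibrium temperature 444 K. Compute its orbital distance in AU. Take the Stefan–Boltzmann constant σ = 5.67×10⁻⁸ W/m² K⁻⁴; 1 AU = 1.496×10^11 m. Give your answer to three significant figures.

The flux needed for this T is 4σT⁴/(1−0.51) = 17990 W/m².
From L = 4πd²S, d = √(4.17×10^26/(4π·17990)) = 4.295×10^10 m = 0.2871 AU.

0.287 AU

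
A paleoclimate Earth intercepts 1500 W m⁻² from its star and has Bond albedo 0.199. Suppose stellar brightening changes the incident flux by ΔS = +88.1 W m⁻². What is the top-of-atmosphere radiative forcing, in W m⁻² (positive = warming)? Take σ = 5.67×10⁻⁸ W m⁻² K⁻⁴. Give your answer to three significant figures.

17.6 W m⁻²

ΔF = Δ[S(1−α)]/4 = (1−0.199)·+88.1/4 = 17.64 W m⁻².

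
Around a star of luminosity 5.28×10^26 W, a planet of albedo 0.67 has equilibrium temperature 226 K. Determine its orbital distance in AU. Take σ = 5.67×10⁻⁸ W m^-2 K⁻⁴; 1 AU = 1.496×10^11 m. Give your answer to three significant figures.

1.02 AU

Energy balance gives S = 4σT⁴/(1−α) = 1793 W m^-2.
From L = 4πd²S, d = √(5.28×10^26/(4π·1793)) = 1.531×10^11 m = 1.023 AU.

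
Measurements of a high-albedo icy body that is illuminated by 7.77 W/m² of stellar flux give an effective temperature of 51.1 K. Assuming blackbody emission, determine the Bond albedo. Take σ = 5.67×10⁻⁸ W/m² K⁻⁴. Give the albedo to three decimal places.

Rearranging the radiative balance, α = 1 − 4σT⁴/S.
4σT⁴ = 4·5.67×10⁻⁸·(51.1)⁴ = 1.546 W/m².
1−α = 1.546/7.770 = 0.1990, so α = 0.8010.

0.801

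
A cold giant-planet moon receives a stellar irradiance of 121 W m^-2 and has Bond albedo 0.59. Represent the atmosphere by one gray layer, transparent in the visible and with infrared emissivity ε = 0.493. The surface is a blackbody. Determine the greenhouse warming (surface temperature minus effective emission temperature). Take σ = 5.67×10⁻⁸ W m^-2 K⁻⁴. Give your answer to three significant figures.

Effective emission temperature (TOA balance): σT_e⁴ = S(1−α)/4 = 12.40 W m^-2 → T_e = 121.6 K.
The surface balance (absorbed SW + ε·downward IR = σT_s⁴) with T_a⁴ = T_s⁴/2 reduces to T_s = T_e·[2/(2−ε)]^¼ = 130.5 K.
The atmosphere warms the surface by 8.917 K.

8.92 kelvin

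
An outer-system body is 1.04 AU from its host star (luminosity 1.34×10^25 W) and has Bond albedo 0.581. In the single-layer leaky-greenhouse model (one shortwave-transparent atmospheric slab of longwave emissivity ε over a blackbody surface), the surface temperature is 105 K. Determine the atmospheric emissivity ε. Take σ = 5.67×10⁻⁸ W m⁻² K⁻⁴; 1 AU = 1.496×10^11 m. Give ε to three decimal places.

0.661

d = 1.04 × 1.496×10^11 m = 1.556×10^11 m.
S = L/(4πd²) = 44.05 W m⁻².
First, T_e = [44.05·(1−0.581)/(4σ)]^(1/4) = 94.98 K.
Since (2−ε)/2 = (T_e/T_s)⁴ = 0.6695, ε = 0.6609.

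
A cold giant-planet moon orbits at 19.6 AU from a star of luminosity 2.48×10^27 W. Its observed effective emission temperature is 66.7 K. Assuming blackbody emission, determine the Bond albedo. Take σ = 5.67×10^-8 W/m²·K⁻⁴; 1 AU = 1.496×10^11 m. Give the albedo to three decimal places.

d = 19.6 × 1.496×10^11 m = 2.932×10^12 m.
Spreading L over a sphere of radius d: S = 2.48×10^27/(4π·2.93×10^12²) = 22.95 W/m².
From σT⁴ = S(1−α)/4 we invert for α: 1−α = 4σT⁴/S.
4σT⁴ = 4·5.67×10⁻⁸·(66.7)⁴ = 4.489 W/m².
1−α = 4.489/22.95 = 0.1956, so α = 0.8044.

0.804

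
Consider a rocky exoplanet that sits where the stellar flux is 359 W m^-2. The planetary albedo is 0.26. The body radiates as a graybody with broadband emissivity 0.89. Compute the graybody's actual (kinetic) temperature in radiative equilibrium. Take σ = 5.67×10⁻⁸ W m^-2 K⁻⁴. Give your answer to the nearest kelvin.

190 K

The planet absorbs (1−α)S over its disc πR² and re-emits over 4πR², so the mean absorbed flux is (1−0.26)·359.0/4 = 66.42 W m^-2.
Radiative balance εσT⁴ = 66.42 gives T = [66.42/(0.89·σ)]^(1/4) = 190.5 K.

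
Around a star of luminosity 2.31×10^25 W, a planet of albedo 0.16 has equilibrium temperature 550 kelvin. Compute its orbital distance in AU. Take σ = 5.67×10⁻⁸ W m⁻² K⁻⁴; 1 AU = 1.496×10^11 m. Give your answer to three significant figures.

Energy balance gives S = 4σT⁴/(1−α) = 24710 W m⁻².
Then d = [L/(4πS)]^(1/2) = 8.626×10^9 m, i.e. 0.05766 AU.

0.0577 AU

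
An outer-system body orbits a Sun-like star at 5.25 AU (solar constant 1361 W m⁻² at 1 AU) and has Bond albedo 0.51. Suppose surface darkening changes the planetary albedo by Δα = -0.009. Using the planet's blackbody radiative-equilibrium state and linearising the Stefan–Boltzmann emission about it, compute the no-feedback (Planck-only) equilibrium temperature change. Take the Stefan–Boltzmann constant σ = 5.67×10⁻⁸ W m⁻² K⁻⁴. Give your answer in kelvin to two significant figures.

0.47 K

By the inverse-square law, S = 1361/5.25² = 49.38 W m⁻².
Reference equilibrium: T_e = [S(1−α)/(4σ)]^(1/4) = 101.6 K.
TOA radiative forcing: ΔF = −S·Δα/4 = −49.38·(-0.009)/4 = 0.1111 W m⁻².
Linearising σT⁴ gives d(σT⁴)/dT = 4σT_e³ = 0.2381 W m⁻² per K.
So ΔT₀ = 0.1111/0.2381 = 0.467 K.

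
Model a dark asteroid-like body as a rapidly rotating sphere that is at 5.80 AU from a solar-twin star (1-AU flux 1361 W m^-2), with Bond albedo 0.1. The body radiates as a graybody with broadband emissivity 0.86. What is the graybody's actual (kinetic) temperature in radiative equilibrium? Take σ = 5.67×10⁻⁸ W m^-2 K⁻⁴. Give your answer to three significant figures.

Irradiance scales as 1/d², so S = 1361 W m^-2 × (1/5.80)² = 40.46 W m^-2.
Averaging over the sphere, the absorbed flux is S(1−α)/4 = 9.103 W m^-2.
Radiative balance εσT⁴ = 9.103 gives T = [9.103/(0.86·σ)]^(1/4) = 116.9 K.

117 K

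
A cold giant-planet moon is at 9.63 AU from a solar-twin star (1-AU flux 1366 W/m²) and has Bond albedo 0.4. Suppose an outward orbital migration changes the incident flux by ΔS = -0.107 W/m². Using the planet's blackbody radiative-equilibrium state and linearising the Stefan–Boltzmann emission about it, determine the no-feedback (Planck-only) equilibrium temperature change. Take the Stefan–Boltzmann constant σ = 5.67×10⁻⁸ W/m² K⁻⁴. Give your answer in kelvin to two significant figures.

-0.14 kelvin

Flux at the orbit: S = 1366/(9.63)² = 14.73 W/m².
The baseline emission temperature is T_e = 79.01 K.
Only a fraction (1−α) is absorbed and it's spread over 4πR², so ΔF = (1−α)ΔS/4 = -0.01605 W/m².
The Planck feedback parameter is 4σT_e³ = 0.1119 W/m²/K.
So ΔT₀ = -0.01605/0.1119 = -0.143 K.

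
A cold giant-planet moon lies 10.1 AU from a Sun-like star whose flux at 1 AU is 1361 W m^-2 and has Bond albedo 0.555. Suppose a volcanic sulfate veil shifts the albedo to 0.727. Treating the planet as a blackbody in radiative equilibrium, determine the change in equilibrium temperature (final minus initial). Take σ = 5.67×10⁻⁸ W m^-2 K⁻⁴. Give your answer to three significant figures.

By the inverse-square law, S = 1361/10.1² = 13.34 W m^-2.
Initial: T₁ = [S(1−0.555)/(4σ)]^(1/4) = 71.53 K.
Final:   T₂ = [S(1−0.727)/(4σ)]^(1/4) = 63.30 K.
ΔT = T₂ − T₁ = -8.225 K.

-8.22 K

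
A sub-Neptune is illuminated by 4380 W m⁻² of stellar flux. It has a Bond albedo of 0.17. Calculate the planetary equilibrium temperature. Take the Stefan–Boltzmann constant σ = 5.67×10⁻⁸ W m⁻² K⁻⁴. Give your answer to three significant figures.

356 K

Absorbed flux (global mean): S(1−α)/4 = 4380·0.83/4 = 908.8 W m⁻².
Balancing against σT⁴: T = (908.8/5.67×10⁻⁸)^(1/4) = 355.8 K.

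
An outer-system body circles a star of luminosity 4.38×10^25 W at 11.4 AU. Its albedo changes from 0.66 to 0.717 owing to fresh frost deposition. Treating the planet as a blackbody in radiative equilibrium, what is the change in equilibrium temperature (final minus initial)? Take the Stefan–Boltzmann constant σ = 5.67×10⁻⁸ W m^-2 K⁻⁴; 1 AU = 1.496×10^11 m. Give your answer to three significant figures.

d = 11.4 × 1.496×10^11 m = 1.705×10^12 m.
Flux at the orbit: S = L/(4πd²) = 4.38×10^25/(4π·(1.71×10^12)²) = 1.198 W m^-2.
Initial: T₁ = [S(1−0.66)/(4σ)]^(1/4) = 36.61 K.
After:  T₂ = [1.198·0.283/(4σ)]^(1/4) = 34.97 K.
Change: 34.97 − 36.61 = -1.642 K.

-1.64 K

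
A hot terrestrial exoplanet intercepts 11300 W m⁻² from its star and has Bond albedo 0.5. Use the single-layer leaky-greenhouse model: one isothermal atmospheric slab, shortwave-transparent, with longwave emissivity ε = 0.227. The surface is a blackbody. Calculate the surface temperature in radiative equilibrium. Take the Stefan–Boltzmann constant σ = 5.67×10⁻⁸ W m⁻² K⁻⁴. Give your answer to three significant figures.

The planet radiates to space at T_e = [S(1−α)/(4σ)]^(1/4) = 397.3 K.
The surface balance (absorbed SW + ε·downward IR = σT_s⁴) with T_a⁴ = T_s⁴/2 reduces to T_s = T_e·[2/(2−ε)]^¼ = 409.4 K.

409 kelvin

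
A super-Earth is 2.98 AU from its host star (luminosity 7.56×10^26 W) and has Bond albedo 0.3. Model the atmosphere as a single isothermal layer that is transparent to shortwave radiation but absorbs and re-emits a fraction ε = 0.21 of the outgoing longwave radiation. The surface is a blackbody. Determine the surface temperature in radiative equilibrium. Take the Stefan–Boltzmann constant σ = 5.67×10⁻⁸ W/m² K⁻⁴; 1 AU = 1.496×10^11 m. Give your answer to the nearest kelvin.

180 K

Orbital distance: d = 2.98 AU = 4.458×10^11 m.
Spreading L over a sphere of radius d: S = 7.56×10^26/(4π·4.46×10^11²) = 302.7 W/m².
Effective emission temperature (TOA balance): σT_e⁴ = S(1−α)/4 = 52.97 W/m² → T_e = 174.8 K.
For a single slab of emissivity ε, T_s⁴ = 2T_e⁴/(2−ε); thus T_s = 174.8·(1.117)^(1/4) = 179.7 K.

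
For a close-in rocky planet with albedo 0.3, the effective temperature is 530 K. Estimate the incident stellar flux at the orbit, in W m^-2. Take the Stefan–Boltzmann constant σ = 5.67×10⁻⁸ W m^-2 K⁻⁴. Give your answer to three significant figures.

25600 W m^-2

Invert the energy balance for S: S = 4σT⁴/(1−α).
The emitted flux is σT⁴ = 4474 W m^-2.
S = 4·4474/0.7 = 25570 W m^-2.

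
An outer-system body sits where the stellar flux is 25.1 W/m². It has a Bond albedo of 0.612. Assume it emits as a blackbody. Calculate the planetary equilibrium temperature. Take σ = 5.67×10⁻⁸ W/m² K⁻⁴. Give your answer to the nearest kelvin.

81 K

Averaging over the sphere, the absorbed flux is S(1−α)/4 = 2.435 W/m².
Set σT⁴ = 2.435 → T = (2.435/σ)^(1/4) = 80.95 K.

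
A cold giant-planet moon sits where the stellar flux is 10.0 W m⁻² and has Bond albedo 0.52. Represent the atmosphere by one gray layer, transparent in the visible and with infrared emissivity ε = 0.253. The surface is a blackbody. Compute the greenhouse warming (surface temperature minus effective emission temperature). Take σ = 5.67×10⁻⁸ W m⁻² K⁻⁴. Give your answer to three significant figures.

2.33 K

The planet radiates to space at T_e = [S(1−α)/(4σ)]^(1/4) = 67.83 K.
Surface balance with a leaky layer gives σT_s⁴ = σT_e⁴·2/(2−ε), so T_s = T_e·[2/(2−0.253)]^(1/4) = 70.16 K.
The atmosphere warms the surface by 2.333 K.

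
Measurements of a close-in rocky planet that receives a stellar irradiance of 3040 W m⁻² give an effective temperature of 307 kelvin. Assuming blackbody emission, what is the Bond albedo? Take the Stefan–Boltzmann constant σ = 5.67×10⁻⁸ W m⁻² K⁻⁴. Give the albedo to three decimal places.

0.337

Energy balance: S(1−α)/4 = σT⁴, so 1−α = 4σT⁴/S.
σT⁴ = 503.7 W m⁻², so 4σT⁴ = 2015 W m⁻².
Hence α = 1 − 2015/3040 = 0.3373.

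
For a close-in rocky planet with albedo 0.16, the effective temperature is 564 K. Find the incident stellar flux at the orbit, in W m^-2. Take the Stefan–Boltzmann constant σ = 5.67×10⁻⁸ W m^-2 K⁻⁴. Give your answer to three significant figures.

From S(1−α)/4 = σT⁴: S = 4σT⁴/(1−α).
σT⁴ = 5.67×10⁻⁸·(564)⁴ = 5737 W m^-2.
S = 4·5737/0.84 = 27320 W m^-2.

27300 W m^-2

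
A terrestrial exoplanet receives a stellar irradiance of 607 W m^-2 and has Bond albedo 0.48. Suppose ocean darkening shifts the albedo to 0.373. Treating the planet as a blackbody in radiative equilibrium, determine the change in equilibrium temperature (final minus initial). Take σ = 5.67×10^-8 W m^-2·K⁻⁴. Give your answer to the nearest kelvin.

With α = 0.48, T₁ = 193.1 K.
Final:   T₂ = [S(1−0.373)/(4σ)]^(1/4) = 202.4 K.
Change: 202.4 − 193.1 = 9.250 K.

9 K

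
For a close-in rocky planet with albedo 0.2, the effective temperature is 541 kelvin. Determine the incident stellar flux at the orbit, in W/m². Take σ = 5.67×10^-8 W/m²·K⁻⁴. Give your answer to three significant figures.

24300 W/m²

Invert the energy balance for S: S = 4σT⁴/(1−α).
σT⁴ = 5.67×10⁻⁸·(541)⁴ = 4857 W/m².
S = 4·4857/0.8 = 24290 W/m².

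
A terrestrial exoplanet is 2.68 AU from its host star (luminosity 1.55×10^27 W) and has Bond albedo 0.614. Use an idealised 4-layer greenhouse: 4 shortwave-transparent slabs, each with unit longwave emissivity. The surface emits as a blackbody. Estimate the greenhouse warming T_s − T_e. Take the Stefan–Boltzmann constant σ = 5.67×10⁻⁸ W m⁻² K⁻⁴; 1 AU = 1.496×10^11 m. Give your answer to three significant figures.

94.2 kelvin

Orbital distance: d = 2.68 AU = 4.009×10^11 m.
Spreading L over a sphere of radius d: S = 1.55×10^27/(4π·4.01×10^11²) = 767.3 W m⁻².
The effective emission temperature is T_e = [S(1−α)/(4σ)]^¼ = 190.1 K.
T_s = (N+1)^(1/4)·T_e = 284.3 K.
So the greenhouse effect raises the surface by 284.3 − 190.1 = 94.17 K.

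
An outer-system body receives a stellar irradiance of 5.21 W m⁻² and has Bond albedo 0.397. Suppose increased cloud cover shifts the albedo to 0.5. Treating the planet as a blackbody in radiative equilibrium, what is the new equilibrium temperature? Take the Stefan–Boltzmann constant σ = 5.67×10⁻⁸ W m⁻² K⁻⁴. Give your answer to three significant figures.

T₂ = [S(1−α₂)/(4σ)]^(1/4) = [5.210·0.5/(4σ)]^(1/4) = 58.22 K.

58.2 kelvin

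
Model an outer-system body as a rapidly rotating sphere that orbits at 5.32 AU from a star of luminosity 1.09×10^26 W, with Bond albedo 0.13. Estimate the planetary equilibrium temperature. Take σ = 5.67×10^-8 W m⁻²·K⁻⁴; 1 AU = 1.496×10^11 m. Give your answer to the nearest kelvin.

Orbital distance: d = 5.32 AU = 7.959×10^11 m.
Spreading L over a sphere of radius d: S = 1.09×10^26/(4π·7.96×10^11²) = 13.69 W m⁻².
Averaging over the sphere, the absorbed flux is S(1−α)/4 = 2.978 W m⁻².
Set σT⁴ = 2.978 → T = (2.978/σ)^(1/4) = 85.13 K.

85 K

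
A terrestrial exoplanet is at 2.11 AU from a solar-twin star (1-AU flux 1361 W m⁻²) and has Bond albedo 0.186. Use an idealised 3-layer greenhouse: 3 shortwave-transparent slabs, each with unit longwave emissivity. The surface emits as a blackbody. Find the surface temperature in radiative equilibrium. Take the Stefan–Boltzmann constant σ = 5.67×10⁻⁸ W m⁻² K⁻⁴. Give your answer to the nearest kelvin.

257 K

Irradiance scales as 1/d², so S = 1361 W m⁻² × (1/2.11)² = 305.7 W m⁻².
Top-of-atmosphere balance: σT_e⁴ = S(1−α)/4 = 62.21 W m⁻² → T_e = 182.0 K.
With N = 3 opaque layers, T_s = (N+1)^(1/4)·T_e = 4^(1/4)·182.0 = 257.4 K.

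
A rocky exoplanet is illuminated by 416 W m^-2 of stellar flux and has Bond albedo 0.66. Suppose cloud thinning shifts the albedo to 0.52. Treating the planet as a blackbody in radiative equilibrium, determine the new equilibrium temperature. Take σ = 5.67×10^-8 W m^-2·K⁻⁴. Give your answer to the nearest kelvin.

172 K

T₂ = [S(1−α₂)/(4σ)]^(1/4) = [416.0·0.48/(4σ)]^(1/4) = 172.3 K.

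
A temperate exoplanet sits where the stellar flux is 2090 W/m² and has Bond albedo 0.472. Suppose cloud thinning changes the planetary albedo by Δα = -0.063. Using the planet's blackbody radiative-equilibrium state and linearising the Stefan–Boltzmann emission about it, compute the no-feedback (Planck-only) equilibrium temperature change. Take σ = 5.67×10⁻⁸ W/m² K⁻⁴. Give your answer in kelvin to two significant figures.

7.9 kelvin

Reference equilibrium: T_e = [S(1−α)/(4σ)]^(1/4) = 264.1 K.
ΔF = −(S/4)Δα = −(2090/4)×(-0.063) = 32.92 W/m².
Planck response: λ_P = 4σT_e³ = 4·5.67×10⁻⁸·(264.1)³ = 4.178 W/m²/K.
Hence the no-feedback warming is ΔF/(4σT_e³) = 7.88 K.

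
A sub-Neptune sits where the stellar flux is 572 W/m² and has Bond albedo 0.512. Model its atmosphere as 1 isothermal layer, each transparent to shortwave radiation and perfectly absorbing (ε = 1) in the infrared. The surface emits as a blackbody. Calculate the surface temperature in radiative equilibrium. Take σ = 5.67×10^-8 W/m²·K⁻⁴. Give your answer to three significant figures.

Top-of-atmosphere balance: σT_e⁴ = S(1−α)/4 = 69.78 W/m² → T_e = 187.3 K.
With N = 1 opaque layers, T_s = (N+1)^(1/4)·T_e = 2^(1/4)·187.3 = 222.7 K.

223 K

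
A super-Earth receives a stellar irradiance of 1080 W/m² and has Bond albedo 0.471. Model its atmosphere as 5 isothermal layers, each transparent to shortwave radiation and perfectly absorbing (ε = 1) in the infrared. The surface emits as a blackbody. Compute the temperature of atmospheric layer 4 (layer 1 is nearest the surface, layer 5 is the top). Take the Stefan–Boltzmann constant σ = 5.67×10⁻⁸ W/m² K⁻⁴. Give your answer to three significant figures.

266 K

OLR = S(1−α)/4 = 142.8 W/m²; the top layer radiates at T_e = 224.0 K.
Each opaque layer satisfies 2T_j⁴ = T_{j−1}⁴ + T_{j+1}⁴, giving T_k⁴ = (N+1−k)T_e⁴.
With k = 4: T_4 = (5+1−4)^¼·224.0 K = 266.4 K.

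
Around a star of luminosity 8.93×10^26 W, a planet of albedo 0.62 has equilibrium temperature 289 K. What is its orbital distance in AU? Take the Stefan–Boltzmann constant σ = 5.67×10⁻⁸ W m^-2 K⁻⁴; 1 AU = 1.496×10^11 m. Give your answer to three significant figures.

0.873 AU

The flux needed for this T is 4σT⁴/(1−0.62) = 4163 W m^-2.
From L = 4πd²S, d = √(8.93×10^26/(4π·4163)) = 1.306×10^11 m = 0.8733 AU.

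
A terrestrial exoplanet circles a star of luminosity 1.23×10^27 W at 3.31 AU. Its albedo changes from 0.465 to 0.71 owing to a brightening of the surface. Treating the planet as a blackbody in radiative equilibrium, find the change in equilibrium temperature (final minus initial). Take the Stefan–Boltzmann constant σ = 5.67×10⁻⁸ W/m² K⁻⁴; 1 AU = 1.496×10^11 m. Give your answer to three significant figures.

-24.9 kelvin

Orbital distance: d = 3.31 AU = 4.952×10^11 m.
Flux at the orbit: S = L/(4πd²) = 1.23×10^27/(4π·(4.95×10^11)²) = 399.2 W/m².
With α = 0.465, T₁ = 175.2 K.
After:  T₂ = [399.2·0.29/(4σ)]^(1/4) = 150.3 K.
ΔT = T₂ − T₁ = -24.87 K.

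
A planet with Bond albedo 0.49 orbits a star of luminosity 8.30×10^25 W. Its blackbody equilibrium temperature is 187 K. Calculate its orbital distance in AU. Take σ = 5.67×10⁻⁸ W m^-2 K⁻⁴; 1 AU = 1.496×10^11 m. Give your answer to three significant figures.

Energy balance gives S = 4σT⁴/(1−α) = 543.8 W m^-2.
S = L/(4πd²) → d = √(L/4πS) = √(8.30×10^25/(4π·543.8)) = 1.102×10^11 m = 0.7367 AU.

0.737 AU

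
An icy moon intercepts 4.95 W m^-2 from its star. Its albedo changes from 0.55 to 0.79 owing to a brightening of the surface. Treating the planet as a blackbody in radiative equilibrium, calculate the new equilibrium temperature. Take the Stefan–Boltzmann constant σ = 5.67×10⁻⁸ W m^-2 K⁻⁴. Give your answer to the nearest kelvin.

New equilibrium: T₂ = [(1−0.79)·4.950/(4σ)]^(1/4) = 46.27 K.

46 K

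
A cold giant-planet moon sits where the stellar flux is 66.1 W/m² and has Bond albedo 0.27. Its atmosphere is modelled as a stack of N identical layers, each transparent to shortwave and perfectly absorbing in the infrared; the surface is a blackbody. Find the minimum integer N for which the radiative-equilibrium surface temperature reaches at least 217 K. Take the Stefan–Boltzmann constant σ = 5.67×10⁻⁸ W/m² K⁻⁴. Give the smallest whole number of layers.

Top-of-atmosphere balance: σT_e⁴ = S(1−α)/4 = 12.06 W/m² → T_e = 120.8 K.
T_s = (N+1)^(1/4)·T_e ≥ 217 K requires N+1 ≥ (T_s/T_e)⁴ = (217/120.8)⁴ = 10.422.
The minimum whole number is N = 10.

10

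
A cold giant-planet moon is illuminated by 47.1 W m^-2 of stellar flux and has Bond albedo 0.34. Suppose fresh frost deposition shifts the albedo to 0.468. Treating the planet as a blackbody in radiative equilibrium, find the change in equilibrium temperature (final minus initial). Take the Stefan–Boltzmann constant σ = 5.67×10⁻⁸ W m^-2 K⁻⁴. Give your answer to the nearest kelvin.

-6 kelvin

Initial: T₁ = [S(1−0.34)/(4σ)]^(1/4) = 108.2 K.
With α = 0.468, T₂ = 102.5 K.
Change: 102.5 − 108.2 = -5.678 K.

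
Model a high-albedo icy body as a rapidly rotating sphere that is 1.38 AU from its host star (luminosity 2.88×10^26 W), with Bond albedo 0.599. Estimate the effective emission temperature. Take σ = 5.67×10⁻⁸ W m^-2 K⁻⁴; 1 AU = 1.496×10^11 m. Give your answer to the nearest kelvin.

d = 1.38 × 1.496×10^11 m = 2.064×10^11 m.
Spreading L over a sphere of radius d: S = 2.88×10^26/(4π·2.06×10^11²) = 537.7 W m^-2.
Absorbed flux (global mean): S(1−α)/4 = 537.7·0.401/4 = 53.91 W m^-2.
In equilibrium σT⁴ equals this, so T = 175.6 K.

176 kelvin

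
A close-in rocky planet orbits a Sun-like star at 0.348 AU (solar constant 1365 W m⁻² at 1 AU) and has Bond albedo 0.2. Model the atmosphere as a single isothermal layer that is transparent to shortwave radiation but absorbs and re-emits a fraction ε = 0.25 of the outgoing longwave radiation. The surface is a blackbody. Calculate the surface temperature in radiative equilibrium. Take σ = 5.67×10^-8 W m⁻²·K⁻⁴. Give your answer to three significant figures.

462 K

By the inverse-square law, S = 1365/0.348² = 11270 W m⁻².
Effective emission temperature (TOA balance): σT_e⁴ = S(1−α)/4 = 2254 W m⁻² → T_e = 446.5 K.
Surface balance with a leaky layer gives σT_s⁴ = σT_e⁴·2/(2−ε), so T_s = T_e·[2/(2−0.25)]^(1/4) = 461.7 K.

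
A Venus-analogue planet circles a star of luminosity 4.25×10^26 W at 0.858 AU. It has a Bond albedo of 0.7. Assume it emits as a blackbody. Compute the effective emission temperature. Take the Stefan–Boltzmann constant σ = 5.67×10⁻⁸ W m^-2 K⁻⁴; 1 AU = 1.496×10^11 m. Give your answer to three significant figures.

228 kelvin

d = 0.858 × 1.496×10^11 m = 1.284×10^11 m.
Flux at the orbit: S = L/(4πd²) = 4.25×10^26/(4π·(1.28×10^11)²) = 2053 W m^-2.
The planet absorbs (1−α)S over its disc πR² and re-emits over 4πR², so the mean absorbed flux is (1−0.7)·2053/4 = 154.0 W m^-2.
Balancing against σT⁴: T = (154.0/5.67×10⁻⁸)^(1/4) = 228.3 K.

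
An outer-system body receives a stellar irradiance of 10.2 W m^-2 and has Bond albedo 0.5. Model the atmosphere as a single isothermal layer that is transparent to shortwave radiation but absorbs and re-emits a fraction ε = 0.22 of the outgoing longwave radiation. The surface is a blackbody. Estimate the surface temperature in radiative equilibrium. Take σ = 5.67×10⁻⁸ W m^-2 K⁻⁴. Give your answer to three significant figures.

70.9 K

Effective emission temperature (TOA balance): σT_e⁴ = S(1−α)/4 = 1.275 W m^-2 → T_e = 68.86 K.
Surface balance with a leaky layer gives σT_s⁴ = σT_e⁴·2/(2−ε), so T_s = T_e·[2/(2−0.22)]^(1/4) = 70.90 K.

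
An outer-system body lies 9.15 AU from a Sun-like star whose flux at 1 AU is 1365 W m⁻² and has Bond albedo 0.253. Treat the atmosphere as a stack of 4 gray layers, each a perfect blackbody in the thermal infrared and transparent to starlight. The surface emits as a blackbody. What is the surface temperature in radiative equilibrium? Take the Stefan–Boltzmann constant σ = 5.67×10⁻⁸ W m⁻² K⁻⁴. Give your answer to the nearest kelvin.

By the inverse-square law, S = 1365/9.15² = 16.30 W m⁻².
The effective emission temperature is T_e = [S(1−α)/(4σ)]^¼ = 85.60 K.
With N = 4 opaque layers, T_s = (N+1)^(1/4)·T_e = 5^(1/4)·85.60 = 128.0 K.

128 K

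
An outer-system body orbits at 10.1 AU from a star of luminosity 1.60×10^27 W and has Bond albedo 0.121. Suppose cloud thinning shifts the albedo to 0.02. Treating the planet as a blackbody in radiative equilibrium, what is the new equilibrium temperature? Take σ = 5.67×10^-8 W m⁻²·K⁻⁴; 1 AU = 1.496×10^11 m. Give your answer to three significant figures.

Orbital distance: d = 10.1 AU = 1.511×10^12 m.
Spreading L over a sphere of radius d: S = 1.60×10^27/(4π·1.51×10^12²) = 55.77 W m⁻².
With the new albedo, S(1−α₂)/4 = 13.66 W m⁻², so T₂ = 124.6 K.

125 K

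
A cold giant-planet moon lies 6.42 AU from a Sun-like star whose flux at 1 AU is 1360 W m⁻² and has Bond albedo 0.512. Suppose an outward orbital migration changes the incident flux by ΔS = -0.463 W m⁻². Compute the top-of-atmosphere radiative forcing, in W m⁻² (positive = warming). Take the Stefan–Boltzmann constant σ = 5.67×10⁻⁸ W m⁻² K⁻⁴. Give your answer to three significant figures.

-0.0565 W m⁻²

By the inverse-square law, S = 1360/6.42² = 33.00 W m⁻².
Only a fraction (1−α) is absorbed and it's spread over 4πR², so ΔF = (1−α)ΔS/4 = -0.05649 W m⁻².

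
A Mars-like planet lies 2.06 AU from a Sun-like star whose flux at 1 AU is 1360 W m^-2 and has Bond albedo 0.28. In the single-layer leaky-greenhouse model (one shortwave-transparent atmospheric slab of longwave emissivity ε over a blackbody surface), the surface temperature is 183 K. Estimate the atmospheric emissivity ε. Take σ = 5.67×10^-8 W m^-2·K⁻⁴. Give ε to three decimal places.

Flux at the orbit: S = 1360/(2.06)² = 320.5 W m^-2.
First, T_e = [320.5·(1−0.28)/(4σ)]^(1/4) = 178.6 K.
T_s⁴ = T_e⁴·2/(2−ε) → ε = 2 − 2(T_e/T_s)⁴ = 2 − 2·(178.6/183)⁴ = 0.1857.

0.186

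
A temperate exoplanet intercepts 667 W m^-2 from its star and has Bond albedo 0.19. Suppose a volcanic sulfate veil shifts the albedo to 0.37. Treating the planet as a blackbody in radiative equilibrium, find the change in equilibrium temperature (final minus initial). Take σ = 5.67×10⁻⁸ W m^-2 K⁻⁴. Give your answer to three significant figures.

With α = 0.19, T₁ = 220.9 K.
Final:   T₂ = [S(1−0.37)/(4σ)]^(1/4) = 207.5 K.
ΔT = T₂ − T₁ = -13.45 K.

-13.5 kelvin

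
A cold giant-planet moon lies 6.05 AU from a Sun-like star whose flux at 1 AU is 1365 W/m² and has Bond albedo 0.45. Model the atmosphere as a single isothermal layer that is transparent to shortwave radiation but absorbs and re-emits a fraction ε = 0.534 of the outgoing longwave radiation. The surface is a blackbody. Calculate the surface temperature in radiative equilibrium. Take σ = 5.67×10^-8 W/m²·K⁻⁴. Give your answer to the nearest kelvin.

105 kelvin

Irradiance scales as 1/d², so S = 1365 W/m² × (1/6.05)² = 37.29 W/m².
The planet radiates to space at T_e = [S(1−α)/(4σ)]^(1/4) = 97.52 K.
For a single slab of emissivity ε, T_s⁴ = 2T_e⁴/(2−ε); thus T_s = 97.52·(1.364)^(1/4) = 105.4 K.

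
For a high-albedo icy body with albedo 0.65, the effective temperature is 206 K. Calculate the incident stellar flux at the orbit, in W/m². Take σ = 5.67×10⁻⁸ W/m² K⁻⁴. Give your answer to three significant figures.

1170 W/m²

Invert the energy balance for S: S = 4σT⁴/(1−α).
The emitted flux is σT⁴ = 102.1 W/m².
S = 4·102.1/0.35 = 1167 W/m².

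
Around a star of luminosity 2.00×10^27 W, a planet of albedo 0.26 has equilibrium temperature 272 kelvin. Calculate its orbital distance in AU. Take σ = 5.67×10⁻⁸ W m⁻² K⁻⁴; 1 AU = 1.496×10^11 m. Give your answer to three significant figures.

2.06 AU

Required flux: S = 4σT⁴/(1−α) = 1678 W m⁻².
S = L/(4πd²) → d = √(L/4πS) = √(2.00×10^27/(4π·1678)) = 3.080×10^11 m = 2.059 AU.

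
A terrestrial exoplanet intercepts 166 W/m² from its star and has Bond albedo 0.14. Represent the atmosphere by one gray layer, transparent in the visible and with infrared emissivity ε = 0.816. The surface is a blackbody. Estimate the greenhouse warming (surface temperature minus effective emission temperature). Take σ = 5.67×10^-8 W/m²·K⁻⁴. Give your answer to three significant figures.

22.2 K

At the top of the atmosphere, σT_e⁴ = S(1−α)/4 = 35.69 W/m², giving T_e = 158.4 K.
For a single slab of emissivity ε, T_s⁴ = 2T_e⁴/(2−ε); thus T_s = 158.4·(1.689)^(1/4) = 180.6 K.
T_s − T_e = 180.6 − 158.4 = 22.18 K.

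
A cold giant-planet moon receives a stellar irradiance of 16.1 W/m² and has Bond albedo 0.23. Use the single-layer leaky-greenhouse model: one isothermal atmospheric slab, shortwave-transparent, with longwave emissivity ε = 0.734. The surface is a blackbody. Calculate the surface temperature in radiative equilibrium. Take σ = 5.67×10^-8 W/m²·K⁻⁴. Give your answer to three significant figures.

The planet radiates to space at T_e = [S(1−α)/(4σ)]^(1/4) = 85.98 K.
For a single slab of emissivity ε, T_s⁴ = 2T_e⁴/(2−ε); thus T_s = 85.98·(1.58)^(1/4) = 96.40 K.

96.4 kelvin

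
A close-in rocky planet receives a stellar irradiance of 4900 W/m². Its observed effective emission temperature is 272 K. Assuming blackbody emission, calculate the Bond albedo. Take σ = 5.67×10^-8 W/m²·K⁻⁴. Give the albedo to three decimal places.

0.747

From σT⁴ = S(1−α)/4 we invert for α: 1−α = 4σT⁴/S.
4σT⁴ = 4·5.67×10⁻⁸·(272)⁴ = 1241 W/m².
1−α = 1241/4900 = 0.2534, so α = 0.7466.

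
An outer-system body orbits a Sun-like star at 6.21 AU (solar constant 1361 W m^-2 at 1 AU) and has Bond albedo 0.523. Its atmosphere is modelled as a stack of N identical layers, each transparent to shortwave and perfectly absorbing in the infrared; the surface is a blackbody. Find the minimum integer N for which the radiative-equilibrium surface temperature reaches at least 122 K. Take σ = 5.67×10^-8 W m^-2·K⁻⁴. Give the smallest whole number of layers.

2

By the inverse-square law, S = 1361/6.21² = 35.29 W m^-2.
OLR = S(1−α)/4 = 4.209 W m^-2; the top layer radiates at T_e = 92.82 K.
T_s = (N+1)^(1/4)·T_e ≥ 122 K requires N+1 ≥ (T_s/T_e)⁴ = (122/92.82)⁴ = 2.985.
The minimum whole number is N = 2.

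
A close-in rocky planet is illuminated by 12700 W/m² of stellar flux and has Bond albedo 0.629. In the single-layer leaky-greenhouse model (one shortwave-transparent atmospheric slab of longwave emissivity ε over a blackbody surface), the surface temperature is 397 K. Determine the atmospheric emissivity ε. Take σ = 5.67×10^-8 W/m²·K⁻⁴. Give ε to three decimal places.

0.327

Effective temperature: T_e = [S(1−α)/(4σ)]^(1/4) = 379.7 K.
T_s⁴ = T_e⁴·2/(2−ε) → ε = 2 − 2(T_e/T_s)⁴ = 2 − 2·(379.7/397)⁴ = 0.3274.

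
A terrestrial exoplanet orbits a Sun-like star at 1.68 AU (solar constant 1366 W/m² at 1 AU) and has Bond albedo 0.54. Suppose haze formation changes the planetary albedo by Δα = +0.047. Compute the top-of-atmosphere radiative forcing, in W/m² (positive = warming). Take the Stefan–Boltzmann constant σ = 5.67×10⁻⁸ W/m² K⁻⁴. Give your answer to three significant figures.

-5.69 W/m²

Irradiance scales as 1/d², so S = 1366 W/m² × (1/1.68)² = 484.0 W/m².
ΔF = −(S/4)Δα = −(484.0/4)×(+0.047) = -5.687 W/m².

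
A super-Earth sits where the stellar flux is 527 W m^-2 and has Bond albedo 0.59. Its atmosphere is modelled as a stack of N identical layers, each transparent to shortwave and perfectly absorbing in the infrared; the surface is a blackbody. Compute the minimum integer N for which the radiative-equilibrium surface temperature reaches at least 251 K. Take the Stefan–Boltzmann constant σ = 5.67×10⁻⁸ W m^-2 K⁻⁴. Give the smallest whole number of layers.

OLR = S(1−α)/4 = 54.02 W m^-2; the top layer radiates at T_e = 175.7 K.
Since T_s⁴ = (N+1)T_e⁴, we need N ≥ (T_s/T_e)⁴ − 1 = 3.166.
Rounding up, N = 4.

4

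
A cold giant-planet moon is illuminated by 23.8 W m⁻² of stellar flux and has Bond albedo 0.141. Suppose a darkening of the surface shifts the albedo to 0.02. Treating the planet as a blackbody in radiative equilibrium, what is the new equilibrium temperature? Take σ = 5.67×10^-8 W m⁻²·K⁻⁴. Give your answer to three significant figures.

T₂ = [S(1−α₂)/(4σ)]^(1/4) = [23.80·0.98/(4σ)]^(1/4) = 100.7 K.

101 kelvin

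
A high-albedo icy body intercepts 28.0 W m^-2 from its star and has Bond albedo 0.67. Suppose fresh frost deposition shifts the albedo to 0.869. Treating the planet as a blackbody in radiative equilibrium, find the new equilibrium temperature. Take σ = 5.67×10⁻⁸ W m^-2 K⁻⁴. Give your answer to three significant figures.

T₂ = [S(1−α₂)/(4σ)]^(1/4) = [28.00·0.131/(4σ)]^(1/4) = 63.42 K.

63.4 K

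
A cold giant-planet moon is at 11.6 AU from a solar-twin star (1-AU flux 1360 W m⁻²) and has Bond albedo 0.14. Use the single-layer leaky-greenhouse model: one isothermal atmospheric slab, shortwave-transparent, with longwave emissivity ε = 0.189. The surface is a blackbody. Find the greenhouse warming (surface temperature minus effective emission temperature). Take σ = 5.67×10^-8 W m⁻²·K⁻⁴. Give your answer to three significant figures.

1.98 K

Flux at the orbit: S = 1360/(11.6)² = 10.11 W m⁻².
Effective emission temperature (TOA balance): σT_e⁴ = S(1−α)/4 = 2.173 W m⁻² → T_e = 78.68 K.
Surface balance with a leaky layer gives σT_s⁴ = σT_e⁴·2/(2−ε), so T_s = T_e·[2/(2−0.189)]^(1/4) = 80.66 K.
T_s − T_e = 80.66 − 78.68 = 1.977 K.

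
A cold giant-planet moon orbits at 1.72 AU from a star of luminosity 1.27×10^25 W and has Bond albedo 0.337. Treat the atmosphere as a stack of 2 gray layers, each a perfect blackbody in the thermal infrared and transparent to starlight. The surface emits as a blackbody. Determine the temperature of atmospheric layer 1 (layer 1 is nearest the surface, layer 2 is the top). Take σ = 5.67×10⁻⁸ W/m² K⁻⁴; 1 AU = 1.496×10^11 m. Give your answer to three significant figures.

d = 1.72 × 1.496×10^11 m = 2.573×10^11 m.
Flux at the orbit: S = L/(4πd²) = 1.27×10^25/(4π·(2.57×10^11)²) = 15.26 W/m².
The effective emission temperature is T_e = [S(1−α)/(4σ)]^¼ = 81.73 K.
In the N-layer model, layer k (counted from the surface) has T_k = (N+1−k)^(1/4)·T_e.
T_1 = (2)^(1/4)·81.73 = 97.19 K.

97.2 kelvin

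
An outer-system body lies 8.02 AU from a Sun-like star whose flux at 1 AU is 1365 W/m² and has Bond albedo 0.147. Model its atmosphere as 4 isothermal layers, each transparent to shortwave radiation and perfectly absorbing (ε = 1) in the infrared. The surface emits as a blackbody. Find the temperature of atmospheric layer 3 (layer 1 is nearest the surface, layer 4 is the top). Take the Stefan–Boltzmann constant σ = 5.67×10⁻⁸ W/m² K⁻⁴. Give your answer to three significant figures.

112 kelvin

By the inverse-square law, S = 1365/8.02² = 21.22 W/m².
Top-of-atmosphere balance: σT_e⁴ = S(1−α)/4 = 4.526 W/m² → T_e = 94.52 K.
The net upward flux σT_e⁴ is constant between every pair of levels, so T_k⁴ = (N+1−k)T_e⁴.
T_3 = (2)^(1/4)·94.52 = 112.4 K.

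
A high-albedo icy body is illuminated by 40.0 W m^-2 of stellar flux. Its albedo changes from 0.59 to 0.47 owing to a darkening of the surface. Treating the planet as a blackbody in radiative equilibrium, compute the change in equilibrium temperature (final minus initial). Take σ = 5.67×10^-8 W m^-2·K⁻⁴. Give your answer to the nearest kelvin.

Before: T₁ = [40.00·0.41/(4σ)]^(1/4) = 92.21 K.
After:  T₂ = [40.00·0.53/(4σ)]^(1/4) = 98.33 K.
ΔT = T₂ − T₁ = 6.112 K.

6 K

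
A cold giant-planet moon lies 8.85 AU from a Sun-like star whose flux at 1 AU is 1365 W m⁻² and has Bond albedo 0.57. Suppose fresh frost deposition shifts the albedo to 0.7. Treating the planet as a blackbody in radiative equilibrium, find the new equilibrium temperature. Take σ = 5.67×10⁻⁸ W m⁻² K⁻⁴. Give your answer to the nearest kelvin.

Flux at the orbit: S = 1365/(8.85)² = 17.43 W m⁻².
T₂ = [S(1−α₂)/(4σ)]^(1/4) = [17.43·0.3/(4σ)]^(1/4) = 69.29 K.

69 kelvin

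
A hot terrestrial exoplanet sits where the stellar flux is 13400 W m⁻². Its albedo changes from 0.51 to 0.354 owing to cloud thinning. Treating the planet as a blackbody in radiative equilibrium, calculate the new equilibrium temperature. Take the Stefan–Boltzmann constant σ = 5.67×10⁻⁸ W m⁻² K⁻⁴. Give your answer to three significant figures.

442 kelvin

With the new albedo, S(1−α₂)/4 = 2164 W m⁻², so T₂ = 442.0 K.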